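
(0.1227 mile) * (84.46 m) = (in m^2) 1.668e+04. Check: 1 mile = 1609.344 m, so 0.1227 mile = 0.1227 * 1609.344 = 197.46651 m. 84.46 m is already in m. Combine: 197.46651 m * 84.46 m = 16678.021 m^2. Result: 16678.021 m^2 ≈ 1.668e+04 m^2 (4 s.f.).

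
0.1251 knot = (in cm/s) 6.436. Check: 1 knot = 0.51444444 m/s, so 0.1251 knot = 0.1251 * 0.51444444 = 0.064357 m/s. 1 cm/s = 0.01 m/s, so 0.064357 m/s = 0.064357 / 0.01 = 6.4357 cm/s ≈ 6.436 cm/s (4 s.f.).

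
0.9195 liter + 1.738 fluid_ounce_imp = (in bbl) 0.006094. Check: 1 liter = 0.001 m^3, so 0.9195 liter = 0.9195 * 0.001 = 0.0009195 m^3. 1 fluid_ounce_imp = 2.8413063e-05 m^3, so 1.738 fluid_ounce_imp = 1.738 * 2.8413063e-05 = 4.9381903e-05 m^3. Sum: 0.0009195 + 4.9381903e-05 = 0.0009688819 m^3. 1 bbl = 0.15898729 m^3, so 0.0009688819 m^3 = 0.0009688819 / 0.15898729 = 0.0060940838 bbl ≈ 0.006094 bbl (4 s.f.).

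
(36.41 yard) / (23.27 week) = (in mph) 5.292e-06. Check: 1 yard = 0.9144 m, so 36.41 yard = 36.41 * 0.9144 = 33.293304 m. 1 week = 604800 s, so 23.27 week = 23.27 * 604800 = 14073696 s. Combine: 33.293304 m / 14073696 s = 2.3656404e-06 m/s. 1 mph = 0.44704 m/s, so 2.3656404e-06 m/s = 2.3656404e-06 / 0.44704 = 5.2917869e-06 mph ≈ 5.292e-06 mph (4 s.f.).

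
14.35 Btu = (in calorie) 1 Btu = 1055.0559 J, so 14.35 Btu = 14.35 * 1055.0559 = 15140.051 J. 1 calorie = 4.184 J, so 15140.051 J = 15140.051 / 4.184 = 3618.5592 calorie ≈ 3619 calorie (4 s.f.). Final answer: 3619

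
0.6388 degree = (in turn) 0.001774. Check: 1 degree = 0.017453293 rad, so 0.6388 degree = 0.6388 * 0.017453293 = 0.011149163 rad. 1 turn = 6.2831853 rad, so 0.011149163 rad = 0.011149163 / 6.2831853 = 0.0017744444 turn ≈ 0.001774 turn (4 s.f.).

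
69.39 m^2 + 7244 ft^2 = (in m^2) 742.4. Check: 69.39 m^2 is already in m^2. 1 ft^2 = 0.09290304 m^2, so 7244 ft^2 = 7244 * 0.09290304 = 672.98962 m^2. Sum: 69.39 + 672.98962 = 742.37962 m^2. Result: 742.37962 m^2 ≈ 742.4 m^2 (4 s.f.).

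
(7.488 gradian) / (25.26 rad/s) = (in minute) 7.761e-05. Check: 1 gradian = 0.015707963 rad, so 7.488 gradian = 7.488 * 0.015707963 = 0.11762123 rad. 25.26 rad/s is already in rad/s. Combine: 0.11762123 rad / 25.26 rad/s = 0.0046564224 s. 1 minute = 60 s, so 0.0046564224 s = 0.0046564224 / 60 = 7.7607039e-05 minute ≈ 7.761e-05 minute (4 s.f.).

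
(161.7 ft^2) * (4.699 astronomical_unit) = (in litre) 1.056e+16. Check: 1 ft^2 = 0.09290304 m^2, so 161.7 ft^2 = 161.7 * 0.09290304 = 15.022422 m^2. 1 astronomical_unit = 1.4959787e+11 m, so 4.699 astronomical_unit = 4.699 * 1.4959787e+11 = 7.0296039e+11 m. Combine: 15.022422 m^2 * 7.0296039e+11 m = 1.0560167e+13 m^3. 1 litre = 0.001 m^3, so 1.0560167e+13 m^3 = 1.0560167e+13 / 0.001 = 1.0560167e+16 litre ≈ 1.056e+16 litre (4 s.f.).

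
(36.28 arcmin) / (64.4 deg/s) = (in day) 1 arcmin = 0.00029088821 rad, so 36.28 arcmin = 36.28 * 0.00029088821 = 0.010553424 rad. 1 deg/s = 0.017453293 rad/s, so 64.4 deg/s = 64.4 * 0.017453293 = 1.123992 rad/s. Combine: 0.010553424 rad / 1.123992 rad/s = 0.009389234 s. 1 day = 86400 s, so 0.009389234 s = 0.009389234 / 86400 = 1.0867169e-07 day ≈ 1.087e-07 day (4 s.f.). Final answer: 1.087e-07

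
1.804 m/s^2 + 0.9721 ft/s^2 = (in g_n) 1.804 m/s^2 is already in m/s^2. 1 ft/s^2 = 0.3048 m/s^2, so 0.9721 ft/s^2 = 0.9721 * 0.3048 = 0.29629608 m/s^2. Sum: 1.804 + 0.29629608 = 2.1002961 m/s^2. 1 g_n = 9.80665 m/s^2, so 2.1002961 m/s^2 = 2.1002961 / 9.80665 = 0.2141706 g_n ≈ 0.2142 g_n (4 s.f.). Final answer: 0.2142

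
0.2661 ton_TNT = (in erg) 1 ton_TNT = 4.184e+09 J, so 0.2661 ton_TNT = 0.2661 * 4.184e+09 = 1.1133624e+09 J. 1 erg = 1e-07 J, so 1.1133624e+09 J = 1.1133624e+09 / 1e-07 = 1.1133624e+16 erg ≈ 1.113e+16 erg (4 s.f.). Final answer: 1.113e+16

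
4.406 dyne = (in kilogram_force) 1 dyne = 1e-05 N, so 4.406 dyne = 4.406 * 1e-05 = 4.406e-05 N. 1 kilogram_force = 9.80665 N, so 4.406e-05 N = 4.406e-05 / 9.80665 = 4.4928696e-06 kilogram_force ≈ 4.493e-06 kilogram_force (4 s.f.). Final answer: 4.493e-06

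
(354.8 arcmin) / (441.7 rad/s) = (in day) 2.704e-09. Check: 1 arcmin = 0.00029088821 rad, so 354.8 arcmin = 354.8 * 0.00029088821 = 0.10320714 rad. 441.7 rad/s is already in rad/s. Combine: 0.10320714 rad / 441.7 rad/s = 0.0002336589 s. 1 day = 86400 s, so 0.0002336589 s = 0.0002336589 / 86400 = 2.7043854e-09 day ≈ 2.704e-09 day (4 s.f.).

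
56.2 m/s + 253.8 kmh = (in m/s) 126.7. Check: 56.2 m/s is already in m/s. 1 kmh = 0.27777778 m/s, so 253.8 kmh = 253.8 * 0.27777778 = 70.5 m/s. Sum: 56.2 + 70.5 = 126.7 m/s. Result: 126.7 m/s.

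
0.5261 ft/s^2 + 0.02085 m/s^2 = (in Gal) 1 ft/s^2 = 0.3048 m/s^2, so 0.5261 ft/s^2 = 0.5261 * 0.3048 = 0.16035528 m/s^2. 0.02085 m/s^2 is already in m/s^2. Sum: 0.16035528 + 0.02085 = 0.18120528 m/s^2. 1 Gal = 0.01 m/s^2, so 0.18120528 m/s^2 = 0.18120528 / 0.01 = 18.120528 Gal ≈ 18.12 Gal (4 s.f.). Final answer: 18.12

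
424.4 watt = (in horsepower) 0.5691. Check: 424.4 watt = 424.4 W. 1 horsepower = 745.69987 W, so 424.4 W = 424.4 / 745.69987 = 0.56912977 horsepower ≈ 0.5691 horsepower (4 s.f.).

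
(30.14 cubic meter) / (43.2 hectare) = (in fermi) 30.14 cubic meter = 30.14 m^3. 1 hectare = 10000 m^2, so 43.2 hectare = 43.2 * 10000 = 432000 m^2. Combine: 30.14 m^3 / 432000 m^2 = 6.9768519e-05 m. 1 fermi = 1e-15 m, so 6.9768519e-05 m = 6.9768519e-05 / 1e-15 = 6.9768519e+10 fermi ≈ 6.977e+10 fermi (4 s.f.). Final answer: 6.977e+10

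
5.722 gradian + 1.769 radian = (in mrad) 1859. Check: 1 gradian = 0.015707963 rad, so 5.722 gradian = 5.722 * 0.015707963 = 0.089880966 rad. 1.769 radian = 1.769 rad. Sum: 0.089880966 + 1.769 = 1.858881 rad. 1 mrad = 0.001 rad, so 1.858881 rad = 1.858881 / 0.001 = 1858.881 mrad ≈ 1859 mrad (4 s.f.).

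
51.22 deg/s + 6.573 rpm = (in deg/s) 90.66. Check: 1 deg/s = 0.017453293 rad/s, so 51.22 deg/s = 51.22 * 0.017453293 = 0.89395764 rad/s. 1 rpm = 0.10471976 rad/s, so 6.573 rpm = 6.573 * 0.10471976 = 0.68832295 rad/s. Sum: 0.89395764 + 0.68832295 = 1.5822806 rad/s. 1 deg/s = 0.017453293 rad/s, so 1.5822806 rad/s = 1.5822806 / 0.017453293 = 90.658 deg/s ≈ 90.66 deg/s (4 s.f.).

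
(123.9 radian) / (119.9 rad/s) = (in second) 1.033. Check: 123.9 radian = 123.9 rad. 119.9 rad/s is already in rad/s. Combine: 123.9 rad / 119.9 rad/s = 1.0333611 s. 1.0333611 s = 1.0333611 second ≈ 1.033 second (4 s.f.).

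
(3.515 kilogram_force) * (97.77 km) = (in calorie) 8.055e+05. Check: 1 kilogram_force = 9.80665 N, so 3.515 kilogram_force = 3.515 * 9.80665 = 34.470375 N. 1 km = 1000 m, so 97.77 km = 97.77 * 1000 = 97770 m. Combine: 34.470375 N * 97770 m = 3370168.5 J. 1 calorie = 4.184 J, so 3370168.5 J = 3370168.5 / 4.184 = 805489.61 calorie ≈ 8.055e+05 calorie (4 s.f.).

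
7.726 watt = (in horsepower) 0.01036. Check: 7.726 watt = 7.726 W. 1 horsepower = 745.69987 W, so 7.726 W = 7.726 / 745.69987 = 0.010360737 horsepower ≈ 0.01036 horsepower (4 s.f.).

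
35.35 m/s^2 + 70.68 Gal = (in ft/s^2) 35.35 m/s^2 is already in m/s^2. 1 Gal = 0.01 m/s^2, so 70.68 Gal = 70.68 * 0.01 = 0.7068 m/s^2. Sum: 35.35 + 0.7068 = 36.0568 m/s^2. 1 ft/s^2 = 0.3048 m/s^2, so 36.0568 m/s^2 = 36.0568 / 0.3048 = 118.29659 ft/s^2 ≈ 118.3 ft/s^2 (4 s.f.). Final answer: 118.3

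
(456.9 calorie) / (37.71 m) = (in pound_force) 1 calorie = 4.184 J, so 456.9 calorie = 456.9 * 4.184 = 1911.6696 J. 37.71 m is already in m. Combine: 1911.6696 J / 37.71 m = 50.69397 N. 1 pound_force = 4.4482216 N, so 50.69397 N = 50.69397 / 4.4482216 = 11.396458 pound_force ≈ 11.4 pound_force (4 s.f.). Final answer: 11.4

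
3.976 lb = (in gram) 1803. Check: 1 lb = 0.45359237 kg, so 3.976 lb = 3.976 * 0.45359237 = 1.8034833 kg. 1 gram = 0.001 kg, so 1.8034833 kg = 1.8034833 / 0.001 = 1803.4833 gram ≈ 1803 gram (4 s.f.).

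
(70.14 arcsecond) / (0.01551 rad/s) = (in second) 0.02192. Check: 1 arcsecond = 4.8481368e-06 rad, so 70.14 arcsecond = 70.14 * 4.8481368e-06 = 0.00034004832 rad. 0.01551 rad/s is already in rad/s. Combine: 0.00034004832 rad / 0.01551 rad/s = 0.021924456 s. 0.021924456 s = 0.021924456 second ≈ 0.02192 second (4 s.f.).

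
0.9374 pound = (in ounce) 15. Check: 1 pound = 0.45359237 kg, so 0.9374 pound = 0.9374 * 0.45359237 = 0.42519749 kg. 1 ounce = 0.028349523 kg, so 0.42519749 kg = 0.42519749 / 0.028349523 = 14.9984 ounce ≈ 15 ounce (4 s.f.).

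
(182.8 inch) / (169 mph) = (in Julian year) 1 inch = 0.0254 m, so 182.8 inch = 182.8 * 0.0254 = 4.64312 m. 1 mph = 0.44704 m/s, so 169 mph = 169 * 0.44704 = 75.54976 m/s. Combine: 4.64312 m / 75.54976 m/s = 0.061457773 s. 1 Julian year = 31557600 s, so 0.061457773 s = 0.061457773 / 31557600 = 1.9474793e-09 Julian year ≈ 1.947e-09 Julian year (4 s.f.). Final answer: 1.947e-09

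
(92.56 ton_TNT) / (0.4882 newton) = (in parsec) 2.571e-05. Check: 1 ton_TNT = 4.184e+09 J, so 92.56 ton_TNT = 92.56 * 4.184e+09 = 3.8727104e+11 J. 0.4882 newton = 0.4882 N. Combine: 3.8727104e+11 J / 0.4882 N = 7.9326309e+11 m. 1 parsec = 3.0856776e+16 m, so 7.9326309e+11 m = 7.9326309e+11 / 3.0856776e+16 = 2.5707906e-05 parsec ≈ 2.571e-05 parsec (4 s.f.).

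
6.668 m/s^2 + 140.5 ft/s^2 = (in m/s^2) 6.668 m/s^2 is already in m/s^2. 1 ft/s^2 = 0.3048 m/s^2, so 140.5 ft/s^2 = 140.5 * 0.3048 = 42.8244 m/s^2. Sum: 6.668 + 42.8244 = 49.4924 m/s^2. Result: 49.4924 m/s^2 ≈ 49.49 m/s^2 (4 s.f.). Final answer: 49.49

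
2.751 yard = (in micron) 2.516e+06. Check: 1 yard = 0.9144 m, so 2.751 yard = 2.751 * 0.9144 = 2.5155144 m. 1 micron = 1e-06 m, so 2.5155144 m = 2.5155144 / 1e-06 = 2515514.4 micron ≈ 2.516e+06 micron (4 s.f.).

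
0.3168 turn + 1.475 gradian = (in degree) 115.4. Check: 1 turn = 6.2831853 rad, so 0.3168 turn = 0.3168 * 6.2831853 = 1.9905131 rad. 1 gradian = 0.015707963 rad, so 1.475 gradian = 1.475 * 0.015707963 = 0.023169246 rad. Sum: 1.9905131 + 0.023169246 = 2.0136824 rad. 1 degree = 0.017453293 rad, so 2.0136824 rad = 2.0136824 / 0.017453293 = 115.3755 degree ≈ 115.4 degree (4 s.f.).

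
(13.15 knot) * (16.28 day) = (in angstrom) 9.516e+16. Check: 1 knot = 0.51444444 m/s, so 13.15 knot = 13.15 * 0.51444444 = 6.7649444 m/s. 1 day = 86400 s, so 16.28 day = 16.28 * 86400 = 1406592 s. Combine: 6.7649444 m/s * 1406592 s = 9515516.7 m. 1 angstrom = 1e-10 m, so 9515516.7 m = 9515516.7 / 1e-10 = 9.5155167e+16 angstrom ≈ 9.516e+16 angstrom (4 s.f.).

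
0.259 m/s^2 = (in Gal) 25.9. Check: 1 Gal = 0.01 m/s^2, so 0.259 m/s^2 = 0.259 / 0.01 = 25.9 Gal.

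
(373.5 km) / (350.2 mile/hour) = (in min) 39.76. Check: 1 km = 1000 m, so 373.5 km = 373.5 * 1000 = 373500 m. 1 mile/hour = 0.44704 m/s, so 350.2 mile/hour = 350.2 * 0.44704 = 156.55341 m/s. Combine: 373500 m / 156.55341 m/s = 2385.7673 s. 1 min = 60 s, so 2385.7673 s = 2385.7673 / 60 = 39.762788 min ≈ 39.76 min (4 s.f.).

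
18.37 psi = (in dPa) 1.267e+06. Check: 1 psi = 6894.7573 Pa, so 18.37 psi = 18.37 * 6894.7573 = 126656.69 Pa. 1 dPa = 0.1 Pa, so 126656.69 Pa = 126656.69 / 0.1 = 1266566.9 dPa ≈ 1.267e+06 dPa (4 s.f.).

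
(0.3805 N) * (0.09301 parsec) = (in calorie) 0.3805 N is already in N. 1 parsec = 3.0856776e+16 m, so 0.09301 parsec = 0.09301 * 3.0856776e+16 = 2.8699887e+15 m. Combine: 0.3805 N * 2.8699887e+15 m = 1.0920307e+15 J. 1 calorie = 4.184 J, so 1.0920307e+15 J = 1.0920307e+15 / 4.184 = 2.610016e+14 calorie ≈ 2.61e+14 calorie (4 s.f.). Final answer: 2.61e+14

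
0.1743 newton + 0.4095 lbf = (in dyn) 1.996e+05. Check: 0.1743 newton = 0.1743 N. 1 lbf = 4.4482216 N, so 0.4095 lbf = 0.4095 * 4.4482216 = 1.8215468 N. Sum: 0.1743 + 1.8215468 = 1.9958468 N. 1 dyn = 1e-05 N, so 1.9958468 N = 1.9958468 / 1e-05 = 199584.68 dyn ≈ 1.996e+05 dyn (4 s.f.).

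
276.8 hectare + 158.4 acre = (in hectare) 1 hectare = 10000 m^2, so 276.8 hectare = 276.8 * 10000 = 2768000 m^2. 1 acre = 4046.8564 m^2, so 158.4 acre = 158.4 * 4046.8564 = 641022.06 m^2. Sum: 2768000 + 641022.06 = 3409022.1 m^2. 1 hectare = 10000 m^2, so 3409022.1 m^2 = 3409022.1 / 10000 = 340.90221 hectare ≈ 340.9 hectare (4 s.f.). Final answer: 340.9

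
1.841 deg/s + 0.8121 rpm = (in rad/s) 1 deg/s = 0.017453293 rad/s, so 1.841 deg/s = 1.841 * 0.017453293 = 0.032131512 rad/s. 1 rpm = 0.10471976 rad/s, so 0.8121 rpm = 0.8121 * 0.10471976 = 0.085042913 rad/s. Sum: 0.032131512 + 0.085042913 = 0.11717442 rad/s. Result: 0.11717442 rad/s ≈ 0.1172 rad/s (4 s.f.). Final answer: 0.1172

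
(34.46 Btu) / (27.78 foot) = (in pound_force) 1 Btu = 1055.0559 J, so 34.46 Btu = 34.46 * 1055.0559 = 36357.225 J. 1 foot = 0.3048 m, so 27.78 foot = 27.78 * 0.3048 = 8.467344 m. Combine: 36357.225 J / 8.467344 m = 4293.8169 N. 1 pound_force = 4.4482216 N, so 4293.8169 N = 4293.8169 / 4.4482216 = 965.28844 pound_force ≈ 965.3 pound_force (4 s.f.). Final answer: 965.3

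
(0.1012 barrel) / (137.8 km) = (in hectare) 1 barrel = 0.15898729 m^3, so 0.1012 barrel = 0.1012 * 0.15898729 = 0.016089514 m^3. 1 km = 1000 m, so 137.8 km = 137.8 * 1000 = 137800 m. Combine: 0.016089514 m^3 / 137800 m = 1.167599e-07 m^2. 1 hectare = 10000 m^2, so 1.167599e-07 m^2 = 1.167599e-07 / 10000 = 1.167599e-11 hectare ≈ 1.168e-11 hectare (4 s.f.). Final answer: 1.168e-11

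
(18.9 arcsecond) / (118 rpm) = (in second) 1 arcsecond = 4.8481368e-06 rad, so 18.9 arcsecond = 18.9 * 4.8481368e-06 = 9.1629786e-05 rad. 1 rpm = 0.10471976 rad/s, so 118 rpm = 118 * 0.10471976 = 12.356931 rad/s. Combine: 9.1629786e-05 rad / 12.356931 rad/s = 7.4152542e-06 s. 7.4152542e-06 s = 7.4152542e-06 second ≈ 7.415e-06 second (4 s.f.). Final answer: 7.415e-06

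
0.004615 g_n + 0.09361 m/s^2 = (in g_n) 0.01416. Check: 1 g_n = 9.80665 m/s^2, so 0.004615 g_n = 0.004615 * 9.80665 = 0.04525769 m/s^2. 0.09361 m/s^2 is already in m/s^2. Sum: 0.04525769 + 0.09361 = 0.13886769 m/s^2. 1 g_n = 9.80665 m/s^2, so 0.13886769 m/s^2 = 0.13886769 / 9.80665 = 0.014160563 g_n ≈ 0.01416 g_n (4 s.f.).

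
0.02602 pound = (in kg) 1 pound = 0.45359237 kg, so 0.02602 pound = 0.02602 * 0.45359237 = 0.011802473 kg. Result: 0.011802473 kg ≈ 0.0118 kg (4 s.f.). Final answer: 0.0118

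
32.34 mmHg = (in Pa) 1 mmHg = 133.32237 Pa, so 32.34 mmHg = 32.34 * 133.32237 = 4311.6454 Pa. Result: 4311.6454 Pa ≈ 4312 Pa (4 s.f.). Final answer: 4312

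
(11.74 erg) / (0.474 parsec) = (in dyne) 1 erg = 1e-07 J, so 11.74 erg = 11.74 * 1e-07 = 1.174e-06 J. 1 parsec = 3.0856776e+16 m, so 0.474 parsec = 0.474 * 3.0856776e+16 = 1.4626112e+16 m. Combine: 1.174e-06 J / 1.4626112e+16 m = 8.0267403e-23 N. 1 dyne = 1e-05 N, so 8.0267403e-23 N = 8.0267403e-23 / 1e-05 = 8.0267403e-18 dyne ≈ 8.027e-18 dyne (4 s.f.). Final answer: 8.027e-18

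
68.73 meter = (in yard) 68.73 meter = 68.73 m. 1 yard = 0.9144 m, so 68.73 m = 68.73 / 0.9144 = 75.164042 yard ≈ 75.16 yard (4 s.f.). Final answer: 75.16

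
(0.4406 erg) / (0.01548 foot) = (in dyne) 1 erg = 1e-07 J, so 0.4406 erg = 0.4406 * 1e-07 = 4.406e-08 J. 1 foot = 0.3048 m, so 0.01548 foot = 0.01548 * 0.3048 = 0.004718304 m. Combine: 4.406e-08 J / 0.004718304 m = 9.3381011e-06 N. 1 dyne = 1e-05 N, so 9.3381011e-06 N = 9.3381011e-06 / 1e-05 = 0.93381011 dyne ≈ 0.9338 dyne (4 s.f.). Final answer: 0.9338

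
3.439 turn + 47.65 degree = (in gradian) 1429. Check: 1 turn = 6.2831853 rad, so 3.439 turn = 3.439 * 6.2831853 = 21.607874 rad. 1 degree = 0.017453293 rad, so 47.65 degree = 47.65 * 0.017453293 = 0.83164939 rad. Sum: 21.607874 + 0.83164939 = 22.439524 rad. 1 gradian = 0.015707963 rad, so 22.439524 rad = 22.439524 / 0.015707963 = 1428.5444 gradian ≈ 1429 gradian (4 s.f.).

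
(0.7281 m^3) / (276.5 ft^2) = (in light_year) 0.7281 m^3 is already in m^3. 1 ft^2 = 0.09290304 m^2, so 276.5 ft^2 = 276.5 * 0.09290304 = 25.687691 m^2. Combine: 0.7281 m^3 / 25.687691 m^2 = 0.028344315 m. 1 light_year = 9.4607305e+15 m, so 0.028344315 m = 0.028344315 / 9.4607305e+15 = 2.9959965e-18 light_year ≈ 2.996e-18 light_year (4 s.f.). Final answer: 2.996e-18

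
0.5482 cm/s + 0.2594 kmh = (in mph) 1 cm/s = 0.01 m/s, so 0.5482 cm/s = 0.5482 * 0.01 = 0.005482 m/s. 1 kmh = 0.27777778 m/s, so 0.2594 kmh = 0.2594 * 0.27777778 = 0.072055556 m/s. Sum: 0.005482 + 0.072055556 = 0.077537556 m/s. 1 mph = 0.44704 m/s, so 0.077537556 m/s = 0.077537556 / 0.44704 = 0.17344657 mph ≈ 0.1734 mph (4 s.f.). Final answer: 0.1734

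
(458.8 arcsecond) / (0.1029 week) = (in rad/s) 3.574e-08. Check: 1 arcsecond = 4.8481368e-06 rad, so 458.8 arcsecond = 458.8 * 4.8481368e-06 = 0.0022243252 rad. 1 week = 604800 s, so 0.1029 week = 0.1029 * 604800 = 62233.92 s. Combine: 0.0022243252 rad / 62233.92 s = 3.5741364e-08 rad/s. Result: 3.5741364e-08 rad/s ≈ 3.574e-08 rad/s (4 s.f.).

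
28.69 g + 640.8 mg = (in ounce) 1 g = 0.001 kg, so 28.69 g = 28.69 * 0.001 = 0.02869 kg. 1 mg = 1e-06 kg, so 640.8 mg = 640.8 * 1e-06 = 0.0006408 kg. Sum: 0.02869 + 0.0006408 = 0.0293308 kg. 1 ounce = 0.028349523 kg, so 0.0293308 kg = 0.0293308 / 0.028349523 = 1.0346135 ounce ≈ 1.035 ounce (4 s.f.). Final answer: 1.035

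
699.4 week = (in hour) 1 week = 604800 s, so 699.4 week = 699.4 * 604800 = 4.2299712e+08 s. 1 hour = 3600 s, so 4.2299712e+08 s = 4.2299712e+08 / 3600 = 117499.2 hour ≈ 1.175e+05 hour (4 s.f.). Final answer: 1.175e+05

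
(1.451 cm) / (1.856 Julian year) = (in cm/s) 1 cm = 0.01 m, so 1.451 cm = 1.451 * 0.01 = 0.01451 m. 1 Julian year = 31557600 s, so 1.856 Julian year = 1.856 * 31557600 = 58570906 s. Combine: 0.01451 m / 58570906 s = 2.4773392e-10 m/s. 1 cm/s = 0.01 m/s, so 2.4773392e-10 m/s = 2.4773392e-10 / 0.01 = 2.4773392e-08 cm/s ≈ 2.477e-08 cm/s (4 s.f.). Final answer: 2.477e-08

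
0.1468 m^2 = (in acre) 3.628e-05. Check: 1 acre = 4046.8564 m^2, so 0.1468 m^2 = 0.1468 / 4046.8564 = 3.627507e-05 acre ≈ 3.628e-05 acre (4 s.f.).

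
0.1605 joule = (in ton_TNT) 0.1605 joule = 0.1605 J. 1 ton_TNT = 4.184e+09 J, so 0.1605 J = 0.1605 / 4.184e+09 = 3.8360421e-11 ton_TNT ≈ 3.836e-11 ton_TNT (4 s.f.). Final answer: 3.836e-11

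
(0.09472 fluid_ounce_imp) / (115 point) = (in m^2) 1 fluid_ounce_imp = 2.8413063e-05 m^3, so 0.09472 fluid_ounce_imp = 0.09472 * 2.8413063e-05 = 2.6912853e-06 m^3. 1 point = 0.00035277778 m, so 115 point = 115 * 0.00035277778 = 0.040569444 m. Combine: 2.6912853e-06 m^3 / 0.040569444 m = 6.6337741e-05 m^2. Result: 6.6337741e-05 m^2 ≈ 6.634e-05 m^2 (4 s.f.). Final answer: 6.634e-05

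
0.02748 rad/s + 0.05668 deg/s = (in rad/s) 0.02847. Check: 0.02748 rad/s is already in rad/s. 1 deg/s = 0.017453293 rad/s, so 0.05668 deg/s = 0.05668 * 0.017453293 = 0.00098925262 rad/s. Sum: 0.02748 + 0.00098925262 = 0.028469253 rad/s. Result: 0.028469253 rad/s ≈ 0.02847 rad/s (4 s.f.).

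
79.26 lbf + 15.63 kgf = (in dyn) 5.058e+07. Check: 1 lbf = 4.4482216 N, so 79.26 lbf = 79.26 * 4.4482216 = 352.56605 N. 1 kgf = 9.80665 N, so 15.63 kgf = 15.63 * 9.80665 = 153.27794 N. Sum: 352.56605 + 153.27794 = 505.84398 N. 1 dyn = 1e-05 N, so 505.84398 N = 505.84398 / 1e-05 = 50584398 dyn ≈ 5.058e+07 dyn (4 s.f.).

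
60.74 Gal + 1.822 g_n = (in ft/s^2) 60.61. Check: 1 Gal = 0.01 m/s^2, so 60.74 Gal = 60.74 * 0.01 = 0.6074 m/s^2. 1 g_n = 9.80665 m/s^2, so 1.822 g_n = 1.822 * 9.80665 = 17.867716 m/s^2. Sum: 0.6074 + 17.867716 = 18.475116 m/s^2. 1 ft/s^2 = 0.3048 m/s^2, so 18.475116 m/s^2 = 18.475116 / 0.3048 = 60.613899 ft/s^2 ≈ 60.61 ft/s^2 (4 s.f.).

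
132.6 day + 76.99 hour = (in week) 1 day = 86400 s, so 132.6 day = 132.6 * 86400 = 11456640 s. 1 hour = 3600 s, so 76.99 hour = 76.99 * 3600 = 277164 s. Sum: 11456640 + 277164 = 11733804 s. 1 week = 604800 s, so 11733804 s = 11733804 / 604800 = 19.401131 week ≈ 19.4 week (4 s.f.). Final answer: 19.4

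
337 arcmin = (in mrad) 98.03. Check: 1 arcmin = 0.00029088821 rad, so 337 arcmin = 337 * 0.00029088821 = 0.098029326 rad. 1 mrad = 0.001 rad, so 0.098029326 rad = 0.098029326 / 0.001 = 98.029326 mrad ≈ 98.03 mrad (4 s.f.).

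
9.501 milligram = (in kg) 1 milligram = 1e-06 kg, so 9.501 milligram = 9.501 * 1e-06 = 9.501e-06 kg. Result: 9.501e-06 kg. Final answer: 9.501e-06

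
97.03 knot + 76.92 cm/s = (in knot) 1 knot = 0.51444444 m/s, so 97.03 knot = 97.03 * 0.51444444 = 49.916544 m/s. 1 cm/s = 0.01 m/s, so 76.92 cm/s = 76.92 * 0.01 = 0.7692 m/s. Sum: 49.916544 + 0.7692 = 50.685744 m/s. 1 knot = 0.51444444 m/s, so 50.685744 m/s = 50.685744 / 0.51444444 = 98.525205 knot ≈ 98.53 knot (4 s.f.). Final answer: 98.53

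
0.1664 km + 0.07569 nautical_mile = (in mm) 1 km = 1000 m, so 0.1664 km = 0.1664 * 1000 = 166.4 m. 1 nautical_mile = 1852 m, so 0.07569 nautical_mile = 0.07569 * 1852 = 140.17788 m. Sum: 166.4 + 140.17788 = 306.57788 m. 1 mm = 0.001 m, so 306.57788 m = 306.57788 / 0.001 = 306577.88 mm ≈ 3.066e+05 mm (4 s.f.). Final answer: 3.066e+05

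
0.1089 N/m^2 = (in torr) 0.1089 N/m^2 = 0.1089 Pa. 1 torr = 133.32237 Pa, so 0.1089 Pa = 0.1089 / 133.32237 = 0.00081681717 torr ≈ 0.0008168 torr (4 s.f.). Final answer: 0.0008168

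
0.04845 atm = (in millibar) 1 atm = 101325 Pa, so 0.04845 atm = 0.04845 * 101325 = 4909.1962 Pa. 1 millibar = 100 Pa, so 4909.1962 Pa = 4909.1962 / 100 = 49.091963 millibar ≈ 49.09 millibar (4 s.f.). Final answer: 49.09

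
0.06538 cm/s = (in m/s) 0.0006538. Check: 1 cm/s = 0.01 m/s, so 0.06538 cm/s = 0.06538 * 0.01 = 0.0006538 m/s. Result: 0.0006538 m/s.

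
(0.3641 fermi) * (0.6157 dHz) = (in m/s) 2.242e-17. Check: 1 fermi = 1e-15 m, so 0.3641 fermi = 0.3641 * 1e-15 = 3.641e-16 m. 1 dHz = 0.1 Hz, so 0.6157 dHz = 0.6157 * 0.1 = 0.06157 Hz. Combine: 3.641e-16 m * 0.06157 Hz = 2.2417637e-17 m/s. Result: 2.2417637e-17 m/s ≈ 2.242e-17 m/s (4 s.f.).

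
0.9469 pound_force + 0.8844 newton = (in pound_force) 1 pound_force = 4.4482216 N, so 0.9469 pound_force = 0.9469 * 4.4482216 = 4.212021 N. 0.8844 newton = 0.8844 N. Sum: 4.212021 + 0.8844 = 5.096421 N. 1 pound_force = 4.4482216 N, so 5.096421 N = 5.096421 / 4.4482216 = 1.145721 pound_force ≈ 1.146 pound_force (4 s.f.). Final answer: 1.146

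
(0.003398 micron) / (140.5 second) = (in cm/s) 1 micron = 1e-06 m, so 0.003398 micron = 0.003398 * 1e-06 = 3.398e-09 m. 140.5 second = 140.5 s. Combine: 3.398e-09 m / 140.5 s = 2.4185053e-11 m/s. 1 cm/s = 0.01 m/s, so 2.4185053e-11 m/s = 2.4185053e-11 / 0.01 = 2.4185053e-09 cm/s ≈ 2.419e-09 cm/s (4 s.f.). Final answer: 2.419e-09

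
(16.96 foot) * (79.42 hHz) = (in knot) 1 foot = 0.3048 m, so 16.96 foot = 16.96 * 0.3048 = 5.169408 m. 1 hHz = 100 Hz, so 79.42 hHz = 79.42 * 100 = 7942 Hz. Combine: 5.169408 m * 7942 Hz = 41055.438 m/s. 1 knot = 0.51444444 m/s, so 41055.438 m/s = 41055.438 / 0.51444444 = 79805.388 knot ≈ 7.981e+04 knot (4 s.f.). Final answer: 7.981e+04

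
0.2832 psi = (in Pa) 1953. Check: 1 psi = 6894.7573 Pa, so 0.2832 psi = 0.2832 * 6894.7573 = 1952.5953 Pa. Result: 1952.5953 Pa ≈ 1953 Pa (4 s.f.).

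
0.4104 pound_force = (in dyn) 1.826e+05. Check: 1 pound_force = 4.4482216 N, so 0.4104 pound_force = 0.4104 * 4.4482216 = 1.8255502 N. 1 dyn = 1e-05 N, so 1.8255502 N = 1.8255502 / 1e-05 = 182555.02 dyn ≈ 1.826e+05 dyn (4 s.f.).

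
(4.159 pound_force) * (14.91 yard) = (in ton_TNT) 6.028e-08. Check: 1 pound_force = 4.4482216 N, so 4.159 pound_force = 4.159 * 4.4482216 = 18.500154 N. 1 yard = 0.9144 m, so 14.91 yard = 14.91 * 0.9144 = 13.633704 m. Combine: 18.500154 N * 13.633704 m = 252.22562 J. 1 ton_TNT = 4.184e+09 J, so 252.22562 J = 252.22562 / 4.184e+09 = 6.028337e-08 ton_TNT ≈ 6.028e-08 ton_TNT (4 s.f.).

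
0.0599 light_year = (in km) 1 light_year = 9.4607305e+15 m, so 0.0599 light_year = 0.0599 * 9.4607305e+15 = 5.6669776e+14 m. 1 km = 1000 m, so 5.6669776e+14 m = 5.6669776e+14 / 1000 = 5.6669776e+11 km ≈ 5.667e+11 km (4 s.f.). Final answer: 5.667e+11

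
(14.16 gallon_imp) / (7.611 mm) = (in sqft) 91.04. Check: 1 gallon_imp = 0.00454609 m^3, so 14.16 gallon_imp = 14.16 * 0.00454609 = 0.064372634 m^3. 1 mm = 0.001 m, so 7.611 mm = 7.611 * 0.001 = 0.007611 m. Combine: 0.064372634 m^3 / 0.007611 m = 8.4578419 m^2. 1 sqft = 0.09290304 m^2, so 8.4578419 m^2 = 8.4578419 / 0.09290304 = 91.039452 sqft ≈ 91.04 sqft (4 s.f.).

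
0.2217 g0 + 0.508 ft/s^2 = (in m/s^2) 2.329. Check: 1 g0 = 9.80665 m/s^2, so 0.2217 g0 = 0.2217 * 9.80665 = 2.1741343 m/s^2. 1 ft/s^2 = 0.3048 m/s^2, so 0.508 ft/s^2 = 0.508 * 0.3048 = 0.1548384 m/s^2. Sum: 2.1741343 + 0.1548384 = 2.3289727 m/s^2. Result: 2.3289727 m/s^2 ≈ 2.329 m/s^2 (4 s.f.).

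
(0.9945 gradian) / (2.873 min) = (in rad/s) 1 gradian = 0.015707963 rad, so 0.9945 gradian = 0.9945 * 0.015707963 = 0.015621569 rad. 1 min = 60 s, so 2.873 min = 2.873 * 60 = 172.38 s. Combine: 0.015621569 rad / 172.38 s = 9.0622865e-05 rad/s. Result: 9.0622865e-05 rad/s ≈ 9.062e-05 rad/s (4 s.f.). Final answer: 9.062e-05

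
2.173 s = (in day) 2.515e-05. Check: 1 day = 86400 s, so 2.173 s = 2.173 / 86400 = 2.5150463e-05 day ≈ 2.515e-05 day (4 s.f.).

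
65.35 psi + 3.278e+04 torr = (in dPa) 1 psi = 6894.7573 Pa, so 65.35 psi = 65.35 * 6894.7573 = 450572.39 Pa. 1 torr = 133.32237 Pa, so 3.278e+04 torr = 3.278e+04 * 133.32237 = 4370307.2 Pa. Sum: 450572.39 + 4370307.2 = 4820879.6 Pa. 1 dPa = 0.1 Pa, so 4820879.6 Pa = 4820879.6 / 0.1 = 48208796 dPa ≈ 4.821e+07 dPa (4 s.f.). Final answer: 4.821e+07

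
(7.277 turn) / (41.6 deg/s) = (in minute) 1.05. Check: 1 turn = 6.2831853 rad, so 7.277 turn = 7.277 * 6.2831853 = 45.722739 rad. 1 deg/s = 0.017453293 rad/s, so 41.6 deg/s = 41.6 * 0.017453293 = 0.72605697 rad/s. Combine: 45.722739 rad / 0.72605697 rad/s = 62.974038 s. 1 minute = 60 s, so 62.974038 s = 62.974038 / 60 = 1.0495673 minute ≈ 1.05 minute (4 s.f.).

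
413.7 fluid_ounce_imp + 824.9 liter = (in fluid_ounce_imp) 2.945e+04. Check: 1 fluid_ounce_imp = 2.8413063e-05 m^3, so 413.7 fluid_ounce_imp = 413.7 * 2.8413063e-05 = 0.011754484 m^3. 1 liter = 0.001 m^3, so 824.9 liter = 824.9 * 0.001 = 0.8249 m^3. Sum: 0.011754484 + 0.8249 = 0.83665448 m^3. 1 fluid_ounce_imp = 2.8413063e-05 m^3, so 0.83665448 m^3 = 0.83665448 / 2.8413063e-05 = 29446.121 fluid_ounce_imp ≈ 2.945e+04 fluid_ounce_imp (4 s.f.).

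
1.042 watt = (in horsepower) 1.042 watt = 1.042 W. 1 horsepower = 745.69987 W, so 1.042 W = 1.042 / 745.69987 = 0.001397345 horsepower ≈ 0.001397 horsepower (4 s.f.). Final answer: 0.001397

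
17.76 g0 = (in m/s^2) 174.2. Check: 1 g0 = 9.80665 m/s^2, so 17.76 g0 = 17.76 * 9.80665 = 174.1661 m/s^2. Result: 174.1661 m/s^2 ≈ 174.2 m/s^2 (4 s.f.).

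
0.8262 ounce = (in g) 23.42. Check: 1 ounce = 0.028349523 kg, so 0.8262 ounce = 0.8262 * 0.028349523 = 0.023422376 kg. 1 g = 0.001 kg, so 0.023422376 kg = 0.023422376 / 0.001 = 23.422376 g ≈ 23.42 g (4 s.f.).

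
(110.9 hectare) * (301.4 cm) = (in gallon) 8.83e+08. Check: 1 hectare = 10000 m^2, so 110.9 hectare = 110.9 * 10000 = 1109000 m^2. 1 cm = 0.01 m, so 301.4 cm = 301.4 * 0.01 = 3.014 m. Combine: 1109000 m^2 * 3.014 m = 3342526 m^3. 1 gallon = 0.0037854118 m^3, so 3342526 m^3 = 3342526 / 0.0037854118 = 8.8300195e+08 gallon ≈ 8.83e+08 gallon (4 s.f.).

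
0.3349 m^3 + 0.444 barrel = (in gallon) 107.1. Check: 0.3349 m^3 is already in m^3. 1 barrel = 0.15898729 m^3, so 0.444 barrel = 0.444 * 0.15898729 = 0.070590359 m^3. Sum: 0.3349 + 0.070590359 = 0.40549036 m^3. 1 gallon = 0.0037854118 m^3, so 0.40549036 m^3 = 0.40549036 / 0.0037854118 = 107.11922 gallon ≈ 107.1 gallon (4 s.f.).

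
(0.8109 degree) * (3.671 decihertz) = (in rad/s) 1 degree = 0.017453293 rad, so 0.8109 degree = 0.8109 * 0.017453293 = 0.014152875 rad. 1 decihertz = 0.1 Hz, so 3.671 decihertz = 3.671 * 0.1 = 0.3671 Hz. Combine: 0.014152875 rad * 0.3671 Hz = 0.0051955204 rad/s. Result: 0.0051955204 rad/s ≈ 0.005196 rad/s (4 s.f.). Final answer: 0.005196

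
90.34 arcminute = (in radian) 0.02628. Check: 1 arcminute = 0.00029088821 rad, so 90.34 arcminute = 90.34 * 0.00029088821 = 0.026278841 rad. 0.026278841 rad = 0.026278841 radian ≈ 0.02628 radian (4 s.f.).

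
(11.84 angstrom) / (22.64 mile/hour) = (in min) 1 angstrom = 1e-10 m, so 11.84 angstrom = 11.84 * 1e-10 = 1.184e-09 m. 1 mile/hour = 0.44704 m/s, so 22.64 mile/hour = 22.64 * 0.44704 = 10.120986 m/s. Combine: 1.184e-09 m / 10.120986 m/s = 1.1698465e-10 s. 1 min = 60 s, so 1.1698465e-10 s = 1.1698465e-10 / 60 = 1.9497442e-12 min ≈ 1.95e-12 min (4 s.f.). Final answer: 1.95e-12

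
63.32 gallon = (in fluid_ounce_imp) 1 gallon = 0.0037854118 m^3, so 63.32 gallon = 63.32 * 0.0037854118 = 0.23969227 m^3. 1 fluid_ounce_imp = 2.8413063e-05 m^3, so 0.23969227 m^3 = 0.23969227 / 2.8413063e-05 = 8435.9887 fluid_ounce_imp ≈ 8436 fluid_ounce_imp (4 s.f.). Final answer: 8436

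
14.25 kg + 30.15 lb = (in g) 2.793e+04. Check: 14.25 kg is already in kg. 1 lb = 0.45359237 kg, so 30.15 lb = 30.15 * 0.45359237 = 13.67581 kg. Sum: 14.25 + 13.67581 = 27.92581 kg. 1 g = 0.001 kg, so 27.92581 kg = 27.92581 / 0.001 = 27925.81 g ≈ 2.793e+04 g (4 s.f.).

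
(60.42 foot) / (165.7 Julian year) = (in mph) 7.878e-09. Check: 1 foot = 0.3048 m, so 60.42 foot = 60.42 * 0.3048 = 18.416016 m. 1 Julian year = 31557600 s, so 165.7 Julian year = 165.7 * 31557600 = 5.2290943e+09 s. Combine: 18.416016 m / 5.2290943e+09 s = 3.5218366e-09 m/s. 1 mph = 0.44704 m/s, so 3.5218366e-09 m/s = 3.5218366e-09 / 0.44704 = 7.8781242e-09 mph ≈ 7.878e-09 mph (4 s.f.).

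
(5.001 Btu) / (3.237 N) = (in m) 1630. Check: 1 Btu = 1055.0559 J, so 5.001 Btu = 5.001 * 1055.0559 = 5276.3343 J. 3.237 N is already in N. Combine: 5276.3343 J / 3.237 N = 1630.0075 m. Result: 1630.0075 m ≈ 1630 m (4 s.f.).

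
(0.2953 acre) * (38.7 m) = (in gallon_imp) 1 acre = 4046.8564 m^2, so 0.2953 acre = 0.2953 * 4046.8564 = 1195.0367 m^2. 38.7 m is already in m. Combine: 1195.0367 m^2 * 38.7 m = 46247.92 m^3. 1 gallon_imp = 0.00454609 m^3, so 46247.92 m^3 = 46247.92 / 0.00454609 = 10173120 gallon_imp ≈ 1.017e+07 gallon_imp (4 s.f.). Final answer: 1.017e+07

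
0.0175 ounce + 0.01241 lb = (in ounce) 0.2161. Check: 1 ounce = 0.028349523 kg, so 0.0175 ounce = 0.0175 * 0.028349523 = 0.00049611665 kg. 1 lb = 0.45359237 kg, so 0.01241 lb = 0.01241 * 0.45359237 = 0.0056290813 kg. Sum: 0.00049611665 + 0.0056290813 = 0.006125198 kg. 1 ounce = 0.028349523 kg, so 0.006125198 kg = 0.006125198 / 0.028349523 = 0.21606 ounce ≈ 0.2161 ounce (4 s.f.).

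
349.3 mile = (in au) 1 mile = 1609.344 m, so 349.3 mile = 349.3 * 1609.344 = 562143.86 m. 1 au = 1.4959787e+11 m, so 562143.86 m = 562143.86 / 1.4959787e+11 = 3.7576996e-06 au ≈ 3.758e-06 au (4 s.f.). Final answer: 3.758e-06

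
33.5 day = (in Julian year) 1 day = 86400 s, so 33.5 day = 33.5 * 86400 = 2894400 s. 1 Julian year = 31557600 s, so 2894400 s = 2894400 / 31557600 = 0.091718001 Julian year ≈ 0.09172 Julian year (4 s.f.). Final answer: 0.09172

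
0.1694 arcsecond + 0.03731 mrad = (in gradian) 0.002428. Check: 1 arcsecond = 4.8481368e-06 rad, so 0.1694 arcsecond = 0.1694 * 4.8481368e-06 = 8.2127438e-07 rad. 1 mrad = 0.001 rad, so 0.03731 mrad = 0.03731 * 0.001 = 3.731e-05 rad. Sum: 8.2127438e-07 + 3.731e-05 = 3.8131274e-05 rad. 1 gradian = 0.015707963 rad, so 3.8131274e-05 rad = 3.8131274e-05 / 0.015707963 = 0.0024275123 gradian ≈ 0.002428 gradian (4 s.f.).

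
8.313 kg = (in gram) 1 gram = 0.001 kg, so 8.313 kg = 8.313 / 0.001 = 8313 gram. Final answer: 8313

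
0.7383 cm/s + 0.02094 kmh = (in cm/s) 1.32. Check: 1 cm/s = 0.01 m/s, so 0.7383 cm/s = 0.7383 * 0.01 = 0.007383 m/s. 1 kmh = 0.27777778 m/s, so 0.02094 kmh = 0.02094 * 0.27777778 = 0.0058166667 m/s. Sum: 0.007383 + 0.0058166667 = 0.013199667 m/s. 1 cm/s = 0.01 m/s, so 0.013199667 m/s = 0.013199667 / 0.01 = 1.3199667 cm/s ≈ 1.32 cm/s (4 s.f.).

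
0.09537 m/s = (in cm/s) 9.537. Check: 1 cm/s = 0.01 m/s, so 0.09537 m/s = 0.09537 / 0.01 = 9.537 cm/s.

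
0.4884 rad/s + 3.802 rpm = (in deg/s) 0.4884 rad/s is already in rad/s. 1 rpm = 0.10471976 rad/s, so 3.802 rpm = 3.802 * 0.10471976 = 0.39814451 rad/s. Sum: 0.4884 + 0.39814451 = 0.88654451 rad/s. 1 deg/s = 0.017453293 rad/s, so 0.88654451 rad/s = 0.88654451 / 0.017453293 = 50.795259 deg/s ≈ 50.8 deg/s (4 s.f.). Final answer: 50.8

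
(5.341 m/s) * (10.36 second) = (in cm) 5.341 m/s is already in m/s. 10.36 second = 10.36 s. Combine: 5.341 m/s * 10.36 s = 55.33276 m. 1 cm = 0.01 m, so 55.33276 m = 55.33276 / 0.01 = 5533.276 cm ≈ 5533 cm (4 s.f.). Final answer: 5533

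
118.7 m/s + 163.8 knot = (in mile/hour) 118.7 m/s is already in m/s. 1 knot = 0.51444444 m/s, so 163.8 knot = 163.8 * 0.51444444 = 84.266 m/s. Sum: 118.7 + 84.266 = 202.966 m/s. 1 mile/hour = 0.44704 m/s, so 202.966 m/s = 202.966 / 0.44704 = 454.02201 mile/hour ≈ 454 mile/hour (4 s.f.). Final answer: 454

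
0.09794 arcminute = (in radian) 2.849e-05. Check: 1 arcminute = 0.00029088821 rad, so 0.09794 arcminute = 0.09794 * 0.00029088821 = 2.8489591e-05 rad. 2.8489591e-05 rad = 2.8489591e-05 radian ≈ 2.849e-05 radian (4 s.f.).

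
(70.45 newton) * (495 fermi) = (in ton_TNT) 8.335e-21. Check: 70.45 newton = 70.45 N. 1 fermi = 1e-15 m, so 495 fermi = 495 * 1e-15 = 4.95e-13 m. Combine: 70.45 N * 4.95e-13 m = 3.487275e-11 J. 1 ton_TNT = 4.184e+09 J, so 3.487275e-11 J = 3.487275e-11 / 4.184e+09 = 8.3347873e-21 ton_TNT ≈ 8.335e-21 ton_TNT (4 s.f.).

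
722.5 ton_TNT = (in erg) 3.023e+19. Check: 1 ton_TNT = 4.184e+09 J, so 722.5 ton_TNT = 722.5 * 4.184e+09 = 3.02294e+12 J. 1 erg = 1e-07 J, so 3.02294e+12 J = 3.02294e+12 / 1e-07 = 3.02294e+19 erg ≈ 3.023e+19 erg (4 s.f.).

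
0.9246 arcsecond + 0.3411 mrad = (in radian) 0.0003456. Check: 1 arcsecond = 4.8481368e-06 rad, so 0.9246 arcsecond = 0.9246 * 4.8481368e-06 = 4.4825873e-06 rad. 1 mrad = 0.001 rad, so 0.3411 mrad = 0.3411 * 0.001 = 0.0003411 rad. Sum: 4.4825873e-06 + 0.0003411 = 0.00034558259 rad. 0.00034558259 rad = 0.00034558259 radian ≈ 0.0003456 radian (4 s.f.).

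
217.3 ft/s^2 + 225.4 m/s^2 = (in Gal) 1 ft/s^2 = 0.3048 m/s^2, so 217.3 ft/s^2 = 217.3 * 0.3048 = 66.23304 m/s^2. 225.4 m/s^2 is already in m/s^2. Sum: 66.23304 + 225.4 = 291.63304 m/s^2. 1 Gal = 0.01 m/s^2, so 291.63304 m/s^2 = 291.63304 / 0.01 = 29163.304 Gal ≈ 2.916e+04 Gal (4 s.f.). Final answer: 2.916e+04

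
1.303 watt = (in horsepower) 1.303 watt = 1.303 W. 1 horsepower = 745.69987 W, so 1.303 W = 1.303 / 745.69987 = 0.0017473518 horsepower ≈ 0.001747 horsepower (4 s.f.). Final answer: 0.001747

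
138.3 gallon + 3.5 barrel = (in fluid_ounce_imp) 1 gallon = 0.0037854118 m^3, so 138.3 gallon = 138.3 * 0.0037854118 = 0.52352245 m^3. 1 barrel = 0.15898729 m^3, so 3.5 barrel = 3.5 * 0.15898729 = 0.55645553 m^3. Sum: 0.52352245 + 0.55645553 = 1.079978 m^3. 1 fluid_ounce_imp = 2.8413063e-05 m^3, so 1.079978 m^3 = 1.079978 / 2.8413063e-05 = 38009.911 fluid_ounce_imp ≈ 3.801e+04 fluid_ounce_imp (4 s.f.). Final answer: 3.801e+04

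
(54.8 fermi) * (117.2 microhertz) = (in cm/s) 6.423e-16. Check: 1 fermi = 1e-15 m, so 54.8 fermi = 54.8 * 1e-15 = 5.48e-14 m. 1 microhertz = 1e-06 Hz, so 117.2 microhertz = 117.2 * 1e-06 = 0.0001172 Hz. Combine: 5.48e-14 m * 0.0001172 Hz = 6.42256e-18 m/s. 1 cm/s = 0.01 m/s, so 6.42256e-18 m/s = 6.42256e-18 / 0.01 = 6.42256e-16 cm/s ≈ 6.423e-16 cm/s (4 s.f.).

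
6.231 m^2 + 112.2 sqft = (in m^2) 6.231 m^2 is already in m^2. 1 sqft = 0.09290304 m^2, so 112.2 sqft = 112.2 * 0.09290304 = 10.423721 m^2. Sum: 6.231 + 10.423721 = 16.654721 m^2. Result: 16.654721 m^2 ≈ 16.65 m^2 (4 s.f.). Final answer: 16.65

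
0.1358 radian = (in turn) 0.02161. Check: 0.1358 radian = 0.1358 rad. 1 turn = 6.2831853 rad, so 0.1358 rad = 0.1358 / 6.2831853 = 0.021613241 turn ≈ 0.02161 turn (4 s.f.).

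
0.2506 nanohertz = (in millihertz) 1 nanohertz = 1e-09 Hz, so 0.2506 nanohertz = 0.2506 * 1e-09 = 2.506e-10 Hz. 1 millihertz = 0.001 Hz, so 2.506e-10 Hz = 2.506e-10 / 0.001 = 2.506e-07 millihertz. Final answer: 2.506e-07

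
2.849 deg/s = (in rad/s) 0.04972. Check: 1 deg/s = 0.017453293 rad/s, so 2.849 deg/s = 2.849 * 0.017453293 = 0.04972443 rad/s. Result: 0.04972443 rad/s ≈ 0.04972 rad/s (4 s.f.).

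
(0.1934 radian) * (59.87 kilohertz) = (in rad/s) 0.1934 radian = 0.1934 rad. 1 kilohertz = 1000 Hz, so 59.87 kilohertz = 59.87 * 1000 = 59870 Hz. Combine: 0.1934 rad * 59870 Hz = 11578.858 rad/s. Result: 11578.858 rad/s ≈ 1.158e+04 rad/s (4 s.f.). Final answer: 1.158e+04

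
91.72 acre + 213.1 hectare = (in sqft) 1 acre = 4046.8564 m^2, so 91.72 acre = 91.72 * 4046.8564 = 371177.67 m^2. 1 hectare = 10000 m^2, so 213.1 hectare = 213.1 * 10000 = 2131000 m^2. Sum: 371177.67 + 2131000 = 2502177.7 m^2. 1 sqft = 0.09290304 m^2, so 2502177.7 m^2 = 2502177.7 / 0.09290304 = 26933216 sqft ≈ 2.693e+07 sqft (4 s.f.). Final answer: 2.693e+07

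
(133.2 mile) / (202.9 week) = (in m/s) 0.001747. Check: 1 mile = 1609.344 m, so 133.2 mile = 133.2 * 1609.344 = 214364.62 m. 1 week = 604800 s, so 202.9 week = 202.9 * 604800 = 1.2271392e+08 s. Combine: 214364.62 m / 1.2271392e+08 s = 0.0017468647 m/s. Result: 0.0017468647 m/s ≈ 0.001747 m/s (4 s.f.).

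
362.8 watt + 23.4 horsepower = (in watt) 1.781e+04. Check: 362.8 watt = 362.8 W. 1 horsepower = 745.69987 W, so 23.4 horsepower = 23.4 * 745.69987 = 17449.377 W. Sum: 362.8 + 17449.377 = 17812.177 W. 17812.177 W = 17812.177 watt ≈ 1.781e+04 watt (4 s.f.).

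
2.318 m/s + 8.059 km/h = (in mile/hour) 10.19. Check: 2.318 m/s is already in m/s. 1 km/h = 0.27777778 m/s, so 8.059 km/h = 8.059 * 0.27777778 = 2.2386111 m/s. Sum: 2.318 + 2.2386111 = 4.5566111 m/s. 1 mile/hour = 0.44704 m/s, so 4.5566111 m/s = 4.5566111 / 0.44704 = 10.192849 mile/hour ≈ 10.19 mile/hour (4 s.f.).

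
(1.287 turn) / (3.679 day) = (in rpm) 0.0002429. Check: 1 turn = 6.2831853 rad, so 1.287 turn = 1.287 * 6.2831853 = 8.0864595 rad. 1 day = 86400 s, so 3.679 day = 3.679 * 86400 = 317865.6 s. Combine: 8.0864595 rad / 317865.6 s = 2.543987e-05 rad/s. 1 rpm = 0.10471976 rad/s, so 2.543987e-05 rad/s = 2.543987e-05 / 0.10471976 = 0.00024293286 rpm ≈ 0.0002429 rpm (4 s.f.).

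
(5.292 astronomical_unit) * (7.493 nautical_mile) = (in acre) 1 astronomical_unit = 1.4959787e+11 m, so 5.292 astronomical_unit = 5.292 * 1.4959787e+11 = 7.9167193e+11 m. 1 nautical_mile = 1852 m, so 7.493 nautical_mile = 7.493 * 1852 = 13877.036 m. Combine: 7.9167193e+11 m * 13877.036 m = 1.098606e+16 m^2. 1 acre = 4046.8564 m^2, so 1.098606e+16 m^2 = 1.098606e+16 / 4046.8564 = 2.7147145e+12 acre ≈ 2.715e+12 acre (4 s.f.). Final answer: 2.715e+12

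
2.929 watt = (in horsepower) 2.929 watt = 2.929 W. 1 horsepower = 745.69987 W, so 2.929 W = 2.929 / 745.69987 = 0.0039278537 horsepower ≈ 0.003928 horsepower (4 s.f.). Final answer: 0.003928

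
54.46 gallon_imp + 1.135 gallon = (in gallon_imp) 55.41. Check: 1 gallon_imp = 0.00454609 m^3, so 54.46 gallon_imp = 54.46 * 0.00454609 = 0.24758006 m^3. 1 gallon = 0.0037854118 m^3, so 1.135 gallon = 1.135 * 0.0037854118 = 0.0042964424 m^3. Sum: 0.24758006 + 0.0042964424 = 0.2518765 m^3. 1 gallon_imp = 0.00454609 m^3, so 0.2518765 m^3 = 0.2518765 / 0.00454609 = 55.405085 gallon_imp ≈ 55.41 gallon_imp (4 s.f.).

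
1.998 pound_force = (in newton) 8.888. Check: 1 pound_force = 4.4482216 N, so 1.998 pound_force = 1.998 * 4.4482216 = 8.8875468 N. 8.8875468 N = 8.8875468 newton ≈ 8.888 newton (4 s.f.).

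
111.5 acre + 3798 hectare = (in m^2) 1 acre = 4046.8564 m^2, so 111.5 acre = 111.5 * 4046.8564 = 451224.49 m^2. 1 hectare = 10000 m^2, so 3798 hectare = 3798 * 10000 = 37980000 m^2. Sum: 451224.49 + 37980000 = 38431224 m^2. Result: 38431224 m^2 ≈ 3.843e+07 m^2 (4 s.f.). Final answer: 3.843e+07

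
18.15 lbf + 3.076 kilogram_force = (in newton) 110.9. Check: 1 lbf = 4.4482216 N, so 18.15 lbf = 18.15 * 4.4482216 = 80.735222 N. 1 kilogram_force = 9.80665 N, so 3.076 kilogram_force = 3.076 * 9.80665 = 30.165255 N. Sum: 80.735222 + 30.165255 = 110.90048 N. 110.90048 N = 110.90048 newton ≈ 110.9 newton (4 s.f.).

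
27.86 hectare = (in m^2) 2.786e+05. Check: 1 hectare = 10000 m^2, so 27.86 hectare = 27.86 * 10000 = 278600 m^2. Result: 278600 m^2 ≈ 2.786e+05 m^2 (4 s.f.).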